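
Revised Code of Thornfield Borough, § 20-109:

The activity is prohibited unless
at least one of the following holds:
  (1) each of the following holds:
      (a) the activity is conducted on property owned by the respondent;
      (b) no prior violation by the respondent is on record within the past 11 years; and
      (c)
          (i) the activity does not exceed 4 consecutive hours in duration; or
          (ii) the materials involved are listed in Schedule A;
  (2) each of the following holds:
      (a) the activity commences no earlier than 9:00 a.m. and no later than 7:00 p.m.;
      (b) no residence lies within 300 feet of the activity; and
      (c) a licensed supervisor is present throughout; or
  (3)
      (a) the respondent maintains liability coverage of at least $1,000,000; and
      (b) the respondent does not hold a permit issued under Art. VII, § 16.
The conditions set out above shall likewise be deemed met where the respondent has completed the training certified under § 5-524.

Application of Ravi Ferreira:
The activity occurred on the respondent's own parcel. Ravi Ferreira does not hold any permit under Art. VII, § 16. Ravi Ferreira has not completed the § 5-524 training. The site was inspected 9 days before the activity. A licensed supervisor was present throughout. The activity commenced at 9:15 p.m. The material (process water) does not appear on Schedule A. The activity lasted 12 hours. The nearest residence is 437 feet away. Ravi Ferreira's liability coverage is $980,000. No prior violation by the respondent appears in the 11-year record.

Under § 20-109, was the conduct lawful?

No — unlawful.

(a) own property — satisfied.
(b) no prior violation — met.
(i) ≤ 4 hrs duration — not satisfied.
(ii) Schedule A material — not met.
(c): F OR F → false.
(1): T AND T AND F → false.
(a) start within hours — not satisfied.
(b) no residence in 300 ft — holds.
(c) supervisor present — holds.
So (2) is not satisfied (F AND T AND T).
(a) coverage ≥ $1,000,000 — not satisfied.
(b) not (holds permit) — met.
(3) = F AND T = false.
Overall: F OR F OR F → false.
Exception (training certified) — not satisfied.
Result: main false OR exception false → false.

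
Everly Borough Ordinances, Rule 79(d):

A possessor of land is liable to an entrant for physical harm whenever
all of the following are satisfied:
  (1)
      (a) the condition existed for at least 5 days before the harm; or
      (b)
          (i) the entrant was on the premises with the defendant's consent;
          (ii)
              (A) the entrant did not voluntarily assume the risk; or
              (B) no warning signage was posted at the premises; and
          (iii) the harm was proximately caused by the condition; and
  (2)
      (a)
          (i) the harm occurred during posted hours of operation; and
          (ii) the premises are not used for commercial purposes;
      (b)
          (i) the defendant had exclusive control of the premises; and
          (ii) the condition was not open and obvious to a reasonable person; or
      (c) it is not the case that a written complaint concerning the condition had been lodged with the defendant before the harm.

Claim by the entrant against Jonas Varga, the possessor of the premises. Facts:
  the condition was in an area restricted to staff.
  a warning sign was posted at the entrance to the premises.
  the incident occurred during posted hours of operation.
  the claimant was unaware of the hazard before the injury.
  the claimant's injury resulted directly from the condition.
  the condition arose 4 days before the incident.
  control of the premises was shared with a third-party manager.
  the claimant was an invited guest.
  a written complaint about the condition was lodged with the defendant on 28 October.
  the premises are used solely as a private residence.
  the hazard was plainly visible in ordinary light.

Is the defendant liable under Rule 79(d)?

(a) condition ≥5 days old — not satisfied.
(i) consent to enter — holds.
(A) no assumed risk — met.
(B) no signage posted — fails.
(ii): T OR F → true.
(iii) proximate cause — holds.
(b): T AND T AND T → true.
(1): F OR T → true.
(i) during posted hours — holds.
(ii) not (commercial use) — met.
(a): T AND T → true.
(i) exclusive control — not satisfied.
(ii) not open/obvious — not met.
(b) = F AND F = false.
(c) not (complaint lodged) — not met.
(2) = T OR F OR F = true.
So Overall is satisfied (T AND T).

Yes — liable.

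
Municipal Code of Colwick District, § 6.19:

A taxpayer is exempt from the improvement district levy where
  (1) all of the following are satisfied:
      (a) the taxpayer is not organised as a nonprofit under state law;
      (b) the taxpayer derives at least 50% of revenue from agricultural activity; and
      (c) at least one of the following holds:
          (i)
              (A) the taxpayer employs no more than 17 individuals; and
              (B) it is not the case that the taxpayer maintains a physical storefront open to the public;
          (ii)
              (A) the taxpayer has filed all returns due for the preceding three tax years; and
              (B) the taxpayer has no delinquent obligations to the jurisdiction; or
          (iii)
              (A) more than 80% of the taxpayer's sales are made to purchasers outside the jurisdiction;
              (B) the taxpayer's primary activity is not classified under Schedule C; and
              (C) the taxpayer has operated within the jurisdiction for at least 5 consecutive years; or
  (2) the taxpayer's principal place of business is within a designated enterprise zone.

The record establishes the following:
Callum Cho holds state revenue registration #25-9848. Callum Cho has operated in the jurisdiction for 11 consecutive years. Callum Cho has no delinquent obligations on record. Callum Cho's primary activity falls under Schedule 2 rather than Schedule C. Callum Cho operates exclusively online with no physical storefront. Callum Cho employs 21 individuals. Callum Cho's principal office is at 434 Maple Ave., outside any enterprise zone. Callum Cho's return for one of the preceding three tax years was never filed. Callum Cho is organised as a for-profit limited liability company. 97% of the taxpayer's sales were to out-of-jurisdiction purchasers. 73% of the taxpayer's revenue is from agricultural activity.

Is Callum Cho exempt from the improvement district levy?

(a) not (nonprofit) — met.
(b) ≥50% agricultural — holds.
(A) ≤ 17 employees — fails.
(B) not (has storefront) — holds.
So (i) is not satisfied (F AND T).
(A) returns current — fails.
(B) no delinquency — holds.
(ii) = F AND T = false.
(A) >80% out-of-jur. sales — holds.
(B) not (Schedule C activity) — satisfied.
(C) ≥ 5 yrs in jurisdiction — holds.
(iii) = T AND T AND T = true.
(c): F OR F OR T → true.
(1) = T AND T AND T = true.
(2) in enterprise zone — fails.
Overall: T OR F → true.

Yes — exempt.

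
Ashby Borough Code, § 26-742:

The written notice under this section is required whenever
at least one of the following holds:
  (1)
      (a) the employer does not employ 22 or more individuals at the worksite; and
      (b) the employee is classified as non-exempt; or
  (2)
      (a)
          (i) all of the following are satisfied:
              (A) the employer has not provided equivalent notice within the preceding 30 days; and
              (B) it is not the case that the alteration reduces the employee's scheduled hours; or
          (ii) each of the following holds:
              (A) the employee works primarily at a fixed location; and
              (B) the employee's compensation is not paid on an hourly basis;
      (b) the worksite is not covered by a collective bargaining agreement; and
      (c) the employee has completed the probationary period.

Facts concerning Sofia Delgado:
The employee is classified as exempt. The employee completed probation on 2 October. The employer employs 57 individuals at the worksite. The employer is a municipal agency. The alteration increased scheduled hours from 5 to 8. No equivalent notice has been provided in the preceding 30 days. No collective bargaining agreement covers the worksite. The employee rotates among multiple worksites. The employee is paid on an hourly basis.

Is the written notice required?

(a) not (≥ 22 at site) — not satisfied.
(b) non-exempt — not met.
(1): F AND F → false.
(A) no recent notice — satisfied.
(B) not (hours reduced) — met.
(i): T AND T → true.
(A) fixed location — not satisfied.
(B) not (hourly-paid) — fails.
So (ii) is not satisfied (F AND F).
(a) = T OR F = true.
(b) no CBA — satisfied.
(c) past probation — holds.
So (2) is satisfied (T AND T AND T).
Overall = F OR T = true.

Yes — required.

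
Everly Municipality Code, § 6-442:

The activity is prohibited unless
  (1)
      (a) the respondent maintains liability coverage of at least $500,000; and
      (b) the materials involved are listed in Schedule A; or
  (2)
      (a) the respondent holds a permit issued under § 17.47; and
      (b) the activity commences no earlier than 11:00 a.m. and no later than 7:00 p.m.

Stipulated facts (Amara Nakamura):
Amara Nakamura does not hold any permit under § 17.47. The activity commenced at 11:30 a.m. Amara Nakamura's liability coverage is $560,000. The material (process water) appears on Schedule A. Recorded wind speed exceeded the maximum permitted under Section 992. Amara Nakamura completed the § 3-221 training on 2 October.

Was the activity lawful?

(a) coverage ≥ $500,000 — satisfied.
(b) Schedule A material — met.
So (1) is satisfied (T AND T).
(a) holds permit — fails.
(b) start within hours — satisfied.
(2): F AND T → false.
Overall: T OR F → true.

Yes — lawful.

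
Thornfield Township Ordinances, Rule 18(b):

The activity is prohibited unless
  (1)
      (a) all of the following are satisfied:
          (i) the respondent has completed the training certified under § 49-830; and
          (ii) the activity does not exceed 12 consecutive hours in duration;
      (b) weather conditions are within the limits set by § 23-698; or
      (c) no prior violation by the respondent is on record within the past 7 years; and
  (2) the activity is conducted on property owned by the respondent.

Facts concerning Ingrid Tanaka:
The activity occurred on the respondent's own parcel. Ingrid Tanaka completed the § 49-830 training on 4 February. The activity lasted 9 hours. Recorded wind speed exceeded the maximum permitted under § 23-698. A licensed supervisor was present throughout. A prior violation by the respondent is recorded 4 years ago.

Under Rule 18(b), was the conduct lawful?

Yes — lawful.

(i) training certified — satisfied.
(ii) ≤ 12 hrs duration — satisfied.
So (a) is satisfied (T AND T).
(b) weather ok — not met.
(c) no prior violation — fails.
(1) = T OR F OR F = true.
(2) own property — satisfied.
Overall = T AND T = true.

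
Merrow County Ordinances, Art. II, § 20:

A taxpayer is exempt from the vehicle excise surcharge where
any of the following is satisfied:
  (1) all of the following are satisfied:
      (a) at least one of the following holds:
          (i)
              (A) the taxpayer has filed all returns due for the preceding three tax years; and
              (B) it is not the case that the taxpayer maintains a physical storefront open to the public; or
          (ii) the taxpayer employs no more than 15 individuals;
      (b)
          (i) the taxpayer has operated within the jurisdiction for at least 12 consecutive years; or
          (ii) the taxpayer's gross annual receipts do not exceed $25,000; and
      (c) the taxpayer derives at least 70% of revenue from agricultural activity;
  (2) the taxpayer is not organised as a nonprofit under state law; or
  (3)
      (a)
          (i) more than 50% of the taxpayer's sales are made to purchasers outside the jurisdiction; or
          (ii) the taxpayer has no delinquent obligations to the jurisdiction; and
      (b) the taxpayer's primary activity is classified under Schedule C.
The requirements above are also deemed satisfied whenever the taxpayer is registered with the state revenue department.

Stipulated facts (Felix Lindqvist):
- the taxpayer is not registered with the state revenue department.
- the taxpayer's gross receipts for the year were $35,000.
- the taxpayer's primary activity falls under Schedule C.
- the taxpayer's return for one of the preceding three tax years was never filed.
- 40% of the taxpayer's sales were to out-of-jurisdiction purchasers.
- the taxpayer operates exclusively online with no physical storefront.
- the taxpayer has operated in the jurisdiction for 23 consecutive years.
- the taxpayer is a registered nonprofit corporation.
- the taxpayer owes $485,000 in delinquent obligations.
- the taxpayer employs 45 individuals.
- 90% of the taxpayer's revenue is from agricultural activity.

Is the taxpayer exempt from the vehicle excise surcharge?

(A) returns current — fails.
(B) not (has storefront) — met.
So (i) is not satisfied (F AND T).
(ii) ≤ 15 employees — not satisfied.
(a): F OR F → false.
(i) ≥ 12 yrs in jurisdiction — satisfied.
(ii) receipts ≤ $25,000 — not met.
(b): T OR F → true.
(c) ≥70% agricultural — satisfied.
(1) = F AND T AND T = false.
(2) not (nonprofit) — not satisfied.
(i) >50% out-of-jur. sales — not satisfied.
(ii) no delinquency — not met.
So (a) is not satisfied (F OR F).
(b) Schedule C activity — holds.
So (3) is not satisfied (F AND T).
So Overall is not satisfied (F OR F OR F).
Exception (state-registered) — not satisfied.
Result: main false OR exception false → false.

No — not exempt.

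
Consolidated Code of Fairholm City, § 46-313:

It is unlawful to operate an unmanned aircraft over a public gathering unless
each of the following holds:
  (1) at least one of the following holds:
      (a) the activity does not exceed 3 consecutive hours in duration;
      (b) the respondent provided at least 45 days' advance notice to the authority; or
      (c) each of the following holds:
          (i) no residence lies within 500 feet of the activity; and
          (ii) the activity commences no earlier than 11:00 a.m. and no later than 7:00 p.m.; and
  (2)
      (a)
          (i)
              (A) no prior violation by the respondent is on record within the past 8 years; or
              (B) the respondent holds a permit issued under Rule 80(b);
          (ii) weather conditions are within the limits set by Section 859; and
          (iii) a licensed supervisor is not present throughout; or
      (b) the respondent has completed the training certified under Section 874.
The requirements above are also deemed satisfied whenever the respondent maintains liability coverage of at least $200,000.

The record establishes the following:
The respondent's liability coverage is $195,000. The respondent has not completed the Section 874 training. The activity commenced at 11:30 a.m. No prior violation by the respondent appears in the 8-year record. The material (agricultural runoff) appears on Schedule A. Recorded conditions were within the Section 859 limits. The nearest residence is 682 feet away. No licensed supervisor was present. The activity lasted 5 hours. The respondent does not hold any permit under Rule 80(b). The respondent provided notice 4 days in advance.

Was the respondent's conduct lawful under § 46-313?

(a) ≤ 3 hrs duration — fails.
(b) ≥45 days' notice — not satisfied.
(i) no residence in 500 ft — satisfied.
(ii) start within hours — satisfied.
(c) = T AND T = true.
So (1) is satisfied (F OR F OR T).
(A) no prior violation — satisfied.
(B) holds permit — fails.
(i): T OR F → true.
(ii) weather ok — met.
(iii) not (supervisor present) — holds.
So (a) is satisfied (T AND T AND T).
(b) training certified — not met.
(2) = T OR F = true.
Overall = T AND T = true.
Exception (coverage ≥ $200,000) — not satisfied.
Result: main true OR exception false → true.

Yes — lawful.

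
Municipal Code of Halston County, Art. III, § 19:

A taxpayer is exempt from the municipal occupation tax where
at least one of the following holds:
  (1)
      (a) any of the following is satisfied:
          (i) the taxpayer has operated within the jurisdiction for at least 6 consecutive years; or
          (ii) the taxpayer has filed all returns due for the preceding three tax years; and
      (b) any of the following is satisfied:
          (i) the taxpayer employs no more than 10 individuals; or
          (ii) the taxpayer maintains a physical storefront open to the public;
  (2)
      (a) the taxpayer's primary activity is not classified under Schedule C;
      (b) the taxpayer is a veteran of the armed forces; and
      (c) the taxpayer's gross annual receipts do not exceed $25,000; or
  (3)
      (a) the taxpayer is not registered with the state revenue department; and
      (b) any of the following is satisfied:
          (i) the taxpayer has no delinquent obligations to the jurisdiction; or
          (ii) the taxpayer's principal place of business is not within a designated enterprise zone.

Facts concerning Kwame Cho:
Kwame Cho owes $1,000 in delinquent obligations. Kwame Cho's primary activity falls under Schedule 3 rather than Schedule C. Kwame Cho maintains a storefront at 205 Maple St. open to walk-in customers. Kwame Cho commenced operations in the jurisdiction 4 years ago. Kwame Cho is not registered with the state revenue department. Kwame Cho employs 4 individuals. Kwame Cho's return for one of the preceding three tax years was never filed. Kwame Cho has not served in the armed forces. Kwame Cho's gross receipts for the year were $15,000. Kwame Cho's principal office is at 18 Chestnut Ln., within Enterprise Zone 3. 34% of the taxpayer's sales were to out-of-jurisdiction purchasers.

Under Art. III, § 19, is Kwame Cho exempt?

(i) ≥ 6 yrs in jurisdiction — not met.
(ii) returns current — not met.
So (a) is not satisfied (F OR F).
(i) ≤ 10 employees — satisfied.
(ii) has storefront — satisfied.
(b) = T OR T = true.
So (1) is not satisfied (F AND T).
(a) not (Schedule C activity) — satisfied.
(b) veteran — not met.
(c) receipts ≤ $25,000 — satisfied.
(2): T AND F AND T → false.
(a) not (state-registered) — met.
(i) no delinquency — not satisfied.
(ii) not (in enterprise zone) — fails.
(b): F OR F → false.
So (3) is not satisfied (T AND F).
So Overall is not satisfied (F OR F OR F).

No — not exempt.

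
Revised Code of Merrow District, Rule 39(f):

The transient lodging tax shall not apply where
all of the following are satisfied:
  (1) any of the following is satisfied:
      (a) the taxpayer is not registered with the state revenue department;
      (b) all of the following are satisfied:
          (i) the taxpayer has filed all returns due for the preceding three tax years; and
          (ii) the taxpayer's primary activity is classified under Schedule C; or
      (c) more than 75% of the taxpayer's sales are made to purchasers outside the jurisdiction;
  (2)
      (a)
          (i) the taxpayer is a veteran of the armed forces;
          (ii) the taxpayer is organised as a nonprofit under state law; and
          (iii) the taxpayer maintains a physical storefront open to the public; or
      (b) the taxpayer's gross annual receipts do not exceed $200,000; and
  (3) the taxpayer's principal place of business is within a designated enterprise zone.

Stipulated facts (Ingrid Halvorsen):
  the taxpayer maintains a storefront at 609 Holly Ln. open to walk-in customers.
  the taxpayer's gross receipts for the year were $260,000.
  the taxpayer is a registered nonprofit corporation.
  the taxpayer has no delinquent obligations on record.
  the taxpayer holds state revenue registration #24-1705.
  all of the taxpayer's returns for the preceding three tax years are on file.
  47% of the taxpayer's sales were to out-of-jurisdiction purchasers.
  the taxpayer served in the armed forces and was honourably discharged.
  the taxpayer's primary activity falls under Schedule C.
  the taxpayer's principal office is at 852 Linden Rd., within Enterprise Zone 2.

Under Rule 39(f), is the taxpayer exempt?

(a) not (state-registered) — not satisfied.
(i) returns current — met.
(ii) Schedule C activity — satisfied.
(b): T AND T → true.
(c) >75% out-of-jur. sales — not satisfied.
So (1) is satisfied (F OR T OR F).
(i) veteran — met.
(ii) nonprofit — satisfied.
(iii) has storefront — satisfied.
(a) = T AND T AND T = true.
(b) receipts ≤ $200,000 — not met.
(2) = T OR F = true.
(3) in enterprise zone — satisfied.
Overall: T AND T AND T → true.

Yes — exempt.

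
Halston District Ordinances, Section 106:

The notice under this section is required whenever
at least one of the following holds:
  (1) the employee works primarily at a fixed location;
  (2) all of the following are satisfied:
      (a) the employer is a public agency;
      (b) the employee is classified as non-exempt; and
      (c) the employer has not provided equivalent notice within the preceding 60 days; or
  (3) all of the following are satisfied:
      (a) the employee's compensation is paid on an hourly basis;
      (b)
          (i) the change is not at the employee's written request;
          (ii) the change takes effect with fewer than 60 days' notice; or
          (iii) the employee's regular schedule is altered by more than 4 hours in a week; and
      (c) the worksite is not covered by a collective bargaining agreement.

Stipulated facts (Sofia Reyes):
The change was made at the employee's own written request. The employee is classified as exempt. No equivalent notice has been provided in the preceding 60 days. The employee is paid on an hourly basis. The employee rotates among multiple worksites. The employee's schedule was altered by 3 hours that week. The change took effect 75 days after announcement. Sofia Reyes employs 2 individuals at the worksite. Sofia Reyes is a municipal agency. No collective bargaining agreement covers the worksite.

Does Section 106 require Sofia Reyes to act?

(1) fixed location — not satisfied.
(a) public agency — met.
(b) non-exempt — not satisfied.
(c) no recent notice — holds.
So (2) is not satisfied (T AND F AND T).
(a) hourly-paid — holds.
(i) not employee-requested — fails.
(ii) < 60 days' notice — not satisfied.
(iii) schedule shift > 4h — fails.
(b): F OR F OR F → false.
(c) no CBA — holds.
So (3) is not satisfied (T AND F AND T).
So Overall is not satisfied (F OR F OR F).

No — not required.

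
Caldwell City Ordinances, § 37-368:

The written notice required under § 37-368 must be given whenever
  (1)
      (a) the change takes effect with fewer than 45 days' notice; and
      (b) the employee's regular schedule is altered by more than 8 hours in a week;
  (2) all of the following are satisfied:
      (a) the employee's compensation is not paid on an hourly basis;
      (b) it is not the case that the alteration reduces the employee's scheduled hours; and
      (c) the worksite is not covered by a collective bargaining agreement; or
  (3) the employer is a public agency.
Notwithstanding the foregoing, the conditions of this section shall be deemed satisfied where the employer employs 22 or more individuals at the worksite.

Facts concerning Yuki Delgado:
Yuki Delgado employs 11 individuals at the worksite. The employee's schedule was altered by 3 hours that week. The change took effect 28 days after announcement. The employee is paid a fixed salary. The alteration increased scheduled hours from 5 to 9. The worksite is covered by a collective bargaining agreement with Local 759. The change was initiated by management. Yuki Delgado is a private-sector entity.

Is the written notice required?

(a) < 45 days' notice — holds.
(b) schedule shift > 8h — fails.
(1) = T AND F = false.
(a) not (hourly-paid) — holds.
(b) not (hours reduced) — holds.
(c) no CBA — not met.
(2) = T AND T AND F = false.
(3) public agency — not satisfied.
So Overall is not satisfied (F OR F OR F).
Exception (≥ 22 at site) — not satisfied.
Result: main false OR exception false → false.

No — not required.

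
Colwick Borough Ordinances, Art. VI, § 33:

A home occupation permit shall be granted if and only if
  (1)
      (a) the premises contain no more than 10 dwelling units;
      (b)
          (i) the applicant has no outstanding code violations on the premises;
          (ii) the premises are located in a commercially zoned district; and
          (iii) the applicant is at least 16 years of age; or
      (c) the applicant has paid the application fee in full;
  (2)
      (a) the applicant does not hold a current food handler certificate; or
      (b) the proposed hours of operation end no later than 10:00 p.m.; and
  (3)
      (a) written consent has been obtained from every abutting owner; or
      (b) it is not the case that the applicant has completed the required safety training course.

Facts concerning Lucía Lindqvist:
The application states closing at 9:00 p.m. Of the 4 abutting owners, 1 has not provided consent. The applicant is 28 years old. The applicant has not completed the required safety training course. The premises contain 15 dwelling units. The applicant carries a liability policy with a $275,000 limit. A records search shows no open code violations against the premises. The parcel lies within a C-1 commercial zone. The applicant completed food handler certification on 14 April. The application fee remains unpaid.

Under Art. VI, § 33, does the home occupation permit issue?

Yes — granted.

(a) ≤ 10 units — not satisfied.
(i) no code violations — satisfied.
(ii) commercially zoned — holds.
(iii) age ≥ 16 — holds.
(b) = T AND T AND T = true.
(c) fee paid — not satisfied.
(1) = F OR T OR F = true.
(a) not (food handler cert.) — fails.
(b) closes by 10 p.m. — holds.
(2): F OR T → true.
(a) all abutters consent — fails.
(b) not (safety training) — holds.
(3) = F OR T = true.
So Overall is satisfied (T AND T AND T).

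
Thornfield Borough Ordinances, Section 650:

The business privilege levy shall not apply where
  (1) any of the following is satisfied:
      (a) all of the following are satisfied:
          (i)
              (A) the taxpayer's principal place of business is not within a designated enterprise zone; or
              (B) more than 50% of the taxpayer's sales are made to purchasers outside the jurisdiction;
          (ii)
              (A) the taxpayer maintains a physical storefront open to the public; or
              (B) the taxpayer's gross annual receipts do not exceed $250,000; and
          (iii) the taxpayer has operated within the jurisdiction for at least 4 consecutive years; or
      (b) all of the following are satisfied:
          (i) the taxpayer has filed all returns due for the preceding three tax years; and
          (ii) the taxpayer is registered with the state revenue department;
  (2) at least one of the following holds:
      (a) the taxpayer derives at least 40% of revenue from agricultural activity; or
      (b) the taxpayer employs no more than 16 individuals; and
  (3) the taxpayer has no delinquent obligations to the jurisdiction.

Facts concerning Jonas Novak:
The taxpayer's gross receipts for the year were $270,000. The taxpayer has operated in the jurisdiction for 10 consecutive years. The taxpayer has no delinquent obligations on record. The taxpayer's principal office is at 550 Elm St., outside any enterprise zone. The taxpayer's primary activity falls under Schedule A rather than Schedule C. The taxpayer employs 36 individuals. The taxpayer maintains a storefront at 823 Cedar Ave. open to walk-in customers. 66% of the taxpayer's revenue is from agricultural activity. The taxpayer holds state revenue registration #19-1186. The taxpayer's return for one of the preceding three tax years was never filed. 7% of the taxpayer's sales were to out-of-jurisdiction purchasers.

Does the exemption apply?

(A) not (in enterprise zone) — satisfied.
(B) >50% out-of-jur. sales — not satisfied.
(i) = T OR F = true.
(A) has storefront — holds.
(B) receipts ≤ $250,000 — not met.
(ii): T OR F → true.
(iii) ≥ 4 yrs in jurisdiction — met.
(a) = T AND T AND T = true.
(i) returns current — not met.
(ii) state-registered — satisfied.
So (b) is not satisfied (F AND T).
(1) = T OR F = true.
(a) ≥40% agricultural — satisfied.
(b) ≤ 16 employees — not met.
(2) = T OR F = true.
(3) no delinquency — met.
Overall: T AND T AND T → true.

Yes — exempt.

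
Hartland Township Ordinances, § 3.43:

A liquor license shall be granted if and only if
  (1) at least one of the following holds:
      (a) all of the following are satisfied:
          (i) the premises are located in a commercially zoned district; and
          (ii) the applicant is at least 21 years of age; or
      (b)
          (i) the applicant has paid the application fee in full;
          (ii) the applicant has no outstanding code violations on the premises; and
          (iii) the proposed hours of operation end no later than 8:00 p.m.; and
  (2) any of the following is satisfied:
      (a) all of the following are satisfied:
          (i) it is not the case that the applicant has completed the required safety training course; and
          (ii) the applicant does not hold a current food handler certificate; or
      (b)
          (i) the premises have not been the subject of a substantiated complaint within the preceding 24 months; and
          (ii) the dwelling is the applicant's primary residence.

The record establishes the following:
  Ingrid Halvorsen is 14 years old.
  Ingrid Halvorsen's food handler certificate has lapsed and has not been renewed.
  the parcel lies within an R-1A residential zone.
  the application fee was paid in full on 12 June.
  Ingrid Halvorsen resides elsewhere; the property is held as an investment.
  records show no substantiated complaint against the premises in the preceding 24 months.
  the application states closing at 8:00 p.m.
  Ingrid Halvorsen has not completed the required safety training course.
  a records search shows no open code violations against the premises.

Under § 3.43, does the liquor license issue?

Yes — granted.

(i) commercially zoned — fails.
(ii) age ≥ 21 — not satisfied.
(a): F AND F → false.
(i) fee paid — holds.
(ii) no code violations — satisfied.
(iii) closes by 8 p.m. — satisfied.
So (b) is satisfied (T AND T AND T).
So (1) is satisfied (F OR T).
(i) not (safety training) — satisfied.
(ii) not (food handler cert.) — holds.
(a) = T AND T = true.
(i) no complaint in 24 mo. — met.
(ii) primary residence — fails.
(b) = T AND F = false.
(2): T OR F → true.
Overall: T AND T → true.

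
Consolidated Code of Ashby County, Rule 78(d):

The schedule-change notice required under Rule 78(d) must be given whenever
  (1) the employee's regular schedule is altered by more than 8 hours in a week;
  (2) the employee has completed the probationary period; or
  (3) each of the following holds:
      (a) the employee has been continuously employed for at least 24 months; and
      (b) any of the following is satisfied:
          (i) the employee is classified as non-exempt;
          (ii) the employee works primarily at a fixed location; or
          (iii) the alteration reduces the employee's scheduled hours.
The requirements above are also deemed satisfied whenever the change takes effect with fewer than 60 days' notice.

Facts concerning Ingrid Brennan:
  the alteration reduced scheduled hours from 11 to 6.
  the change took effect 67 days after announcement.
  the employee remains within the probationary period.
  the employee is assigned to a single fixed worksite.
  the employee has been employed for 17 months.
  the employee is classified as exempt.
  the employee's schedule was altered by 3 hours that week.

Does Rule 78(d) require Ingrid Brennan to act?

No — not required.

(1) schedule shift > 8h — not met.
(2) past probation — fails.
(a) tenure ≥ 24 mo. — not satisfied.
(i) non-exempt — not satisfied.
(ii) fixed location — satisfied.
(iii) hours reduced — satisfied.
(b): F OR T OR T → true.
(3) = F AND T = false.
Overall: F OR F OR F → false.
Exception (< 60 days' notice) — not satisfied.
Result: main false OR exception false → false.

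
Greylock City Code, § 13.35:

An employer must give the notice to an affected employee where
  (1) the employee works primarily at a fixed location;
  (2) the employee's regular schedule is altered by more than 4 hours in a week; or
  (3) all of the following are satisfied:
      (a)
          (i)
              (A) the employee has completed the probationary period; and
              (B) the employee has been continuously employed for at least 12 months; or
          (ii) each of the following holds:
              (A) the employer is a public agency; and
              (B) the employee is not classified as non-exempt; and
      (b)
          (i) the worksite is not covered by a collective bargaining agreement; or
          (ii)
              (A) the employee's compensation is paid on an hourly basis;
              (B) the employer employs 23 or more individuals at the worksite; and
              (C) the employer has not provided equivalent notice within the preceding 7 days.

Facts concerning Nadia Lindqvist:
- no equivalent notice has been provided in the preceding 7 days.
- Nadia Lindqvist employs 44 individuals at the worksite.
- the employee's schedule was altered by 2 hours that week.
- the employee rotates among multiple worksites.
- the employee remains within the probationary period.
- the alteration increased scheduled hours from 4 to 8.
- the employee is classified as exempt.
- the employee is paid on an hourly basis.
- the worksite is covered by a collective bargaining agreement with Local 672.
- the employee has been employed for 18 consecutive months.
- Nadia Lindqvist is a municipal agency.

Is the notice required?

(1) fixed location — not satisfied.
(2) schedule shift > 4h — not met.
(A) past probation — not met.
(B) tenure ≥ 12 mo. — met.
(i): F AND T → false.
(A) public agency — satisfied.
(B) not (non-exempt) — satisfied.
So (ii) is satisfied (T AND T).
(a) = F OR T = true.
(i) no CBA — fails.
(A) hourly-paid — met.
(B) ≥ 23 at site — holds.
(C) no recent notice — holds.
So (ii) is satisfied (T AND T AND T).
(b) = F OR T = true.
(3): T AND T → true.
Overall: F OR F OR T → true.

Yes — required.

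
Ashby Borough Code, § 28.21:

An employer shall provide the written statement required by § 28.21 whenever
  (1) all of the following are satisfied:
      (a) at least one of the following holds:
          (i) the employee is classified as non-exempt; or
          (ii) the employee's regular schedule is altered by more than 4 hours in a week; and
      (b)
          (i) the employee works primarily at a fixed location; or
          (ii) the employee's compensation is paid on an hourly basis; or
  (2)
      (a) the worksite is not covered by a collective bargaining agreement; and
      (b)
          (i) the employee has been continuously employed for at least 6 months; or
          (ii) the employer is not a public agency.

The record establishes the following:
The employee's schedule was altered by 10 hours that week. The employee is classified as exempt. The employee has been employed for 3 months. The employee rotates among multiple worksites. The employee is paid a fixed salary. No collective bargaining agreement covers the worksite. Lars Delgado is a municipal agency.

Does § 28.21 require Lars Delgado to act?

No — not required.

(i) non-exempt — not satisfied.
(ii) schedule shift > 4h — met.
(a): F OR T → true.
(i) fixed location — fails.
(ii) hourly-paid — fails.
(b) = F OR F = false.
(1) = T AND F = false.
(a) no CBA — met.
(i) tenure ≥ 6 mo. — not met.
(ii) not (public agency) — not met.
(b): F OR F → false.
So (2) is not satisfied (T AND F).
Overall = F OR F = false.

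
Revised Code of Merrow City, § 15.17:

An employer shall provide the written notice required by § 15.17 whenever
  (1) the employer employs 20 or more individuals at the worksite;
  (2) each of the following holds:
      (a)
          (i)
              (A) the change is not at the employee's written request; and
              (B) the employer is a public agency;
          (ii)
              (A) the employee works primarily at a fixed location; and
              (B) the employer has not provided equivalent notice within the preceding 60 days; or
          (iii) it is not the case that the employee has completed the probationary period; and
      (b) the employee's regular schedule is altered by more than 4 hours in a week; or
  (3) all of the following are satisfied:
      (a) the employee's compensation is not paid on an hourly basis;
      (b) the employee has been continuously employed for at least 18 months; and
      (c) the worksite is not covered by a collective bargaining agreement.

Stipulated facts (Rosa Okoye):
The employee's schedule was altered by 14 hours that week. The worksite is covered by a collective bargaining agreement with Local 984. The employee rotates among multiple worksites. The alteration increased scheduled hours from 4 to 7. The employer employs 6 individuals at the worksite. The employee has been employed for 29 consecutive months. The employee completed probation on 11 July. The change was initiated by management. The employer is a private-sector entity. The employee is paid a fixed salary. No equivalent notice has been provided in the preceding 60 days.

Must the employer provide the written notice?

No — not required.

(1) ≥ 20 at site — not met.
(A) not employee-requested — met.
(B) public agency — not satisfied.
(i) = T AND F = false.
(A) fixed location — not satisfied.
(B) no recent notice — met.
(ii) = F AND T = false.
(iii) not (past probation) — not met.
(a): F OR F OR F → false.
(b) schedule shift > 4h — holds.
(2): F AND T → false.
(a) not (hourly-paid) — holds.
(b) tenure ≥ 18 mo. — holds.
(c) no CBA — not satisfied.
(3): T AND T AND F → false.
So Overall is not satisfied (F OR F OR F).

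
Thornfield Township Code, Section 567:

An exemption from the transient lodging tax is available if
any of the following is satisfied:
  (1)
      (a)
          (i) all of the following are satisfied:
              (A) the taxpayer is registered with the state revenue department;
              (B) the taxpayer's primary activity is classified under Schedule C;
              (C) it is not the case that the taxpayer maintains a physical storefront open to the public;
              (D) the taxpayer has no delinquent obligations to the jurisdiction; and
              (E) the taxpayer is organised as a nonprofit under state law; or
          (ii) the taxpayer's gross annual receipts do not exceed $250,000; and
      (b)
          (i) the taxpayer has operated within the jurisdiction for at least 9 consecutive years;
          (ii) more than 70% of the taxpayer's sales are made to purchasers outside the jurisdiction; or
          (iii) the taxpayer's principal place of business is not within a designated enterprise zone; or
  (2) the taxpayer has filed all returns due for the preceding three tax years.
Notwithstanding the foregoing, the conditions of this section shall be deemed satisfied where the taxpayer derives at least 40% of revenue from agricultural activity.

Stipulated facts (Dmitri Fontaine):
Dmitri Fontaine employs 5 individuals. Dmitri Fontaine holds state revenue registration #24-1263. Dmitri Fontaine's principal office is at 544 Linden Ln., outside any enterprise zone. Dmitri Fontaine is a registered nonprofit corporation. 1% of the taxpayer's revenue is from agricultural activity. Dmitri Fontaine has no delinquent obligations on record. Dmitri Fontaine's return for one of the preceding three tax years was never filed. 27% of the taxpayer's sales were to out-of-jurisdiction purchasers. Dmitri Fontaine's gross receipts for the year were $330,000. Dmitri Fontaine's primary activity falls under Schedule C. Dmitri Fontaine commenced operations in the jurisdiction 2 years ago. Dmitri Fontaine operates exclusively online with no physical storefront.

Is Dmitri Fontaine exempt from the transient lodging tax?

(A) state-registered — met.
(B) Schedule C activity — satisfied.
(C) not (has storefront) — satisfied.
(D) no delinquency — holds.
(E) nonprofit — met.
(i) = T AND T AND T AND T AND T = true.
(ii) receipts ≤ $250,000 — not met.
So (a) is satisfied (T OR F).
(i) ≥ 9 yrs in jurisdiction — fails.
(ii) >70% out-of-jur. sales — fails.
(iii) not (in enterprise zone) — satisfied.
(b): F OR F OR T → true.
(1) = T AND T = true.
(2) returns current — not met.
Overall = T OR F = true.
Exception (≥40% agricultural) — not satisfied.
Result: main true OR exception false → true.

Yes — exempt.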